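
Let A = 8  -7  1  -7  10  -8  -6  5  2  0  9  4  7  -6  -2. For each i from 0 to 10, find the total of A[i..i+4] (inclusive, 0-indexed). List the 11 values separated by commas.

[8, -7, 1, -7, 10] → sum 5
[-7, 1, -7, 10, -8] → sum -11
[1, -7, 10, -8, -6] → sum -10
[-7, 10, -8, -6, 5] → sum -6
[10, -8, -6, 5, 2] → sum 3
[-8, -6, 5, 2, 0] → sum -7
[-6, 5, 2, 0, 9] → sum 10
[5, 2, 0, 9, 4] → sum 20
[2, 0, 9, 4, 7] → sum 22
[0, 9, 4, 7, -6] → sum 14
[9, 4, 7, -6, -2] → sum 12

5, -11, -10, -6, 3, -7, 10, 20, 22, 14, 12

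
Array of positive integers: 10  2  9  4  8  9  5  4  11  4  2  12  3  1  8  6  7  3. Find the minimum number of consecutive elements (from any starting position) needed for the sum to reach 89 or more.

15

add 10: running sum 10 < 89
add 2: running sum 12 < 89
add 9: running sum 21 < 89
add 4: running sum 25 < 89
add 8: running sum 33 < 89
add 9: running sum 42 < 89
add 5: running sum 47 < 89
add 4: running sum 51 < 89
add 11: running sum 62 < 89
add 4: running sum 66 < 89
add 2: running sum 68 < 89
add 12: running sum 80 < 89
add 3: running sum 83 < 89
add 1: running sum 84 < 89
end 14: [10, 2, 9, 4, 8, 9, 5, 4, 11, 4, 2, 12, 3, 1, 8] sum 92, len 15
end 15: [10, 2, 9, 4, 8, 9, 5, 4, 11, 4, 2, 12, 3, 1, 8, 6] sum 98, len 16
end 16: [9, 4, 8, 9, 5, 4, 11, 4, 2, 12, 3, 1, 8, 6, 7] sum 93, len 15
end 17: [9, 4, 8, 9, 5, 4, 11, 4, 2, 12, 3, 1, 8, 6, 7, 3] sum 96, len 16
Shortest qualifying length: 15.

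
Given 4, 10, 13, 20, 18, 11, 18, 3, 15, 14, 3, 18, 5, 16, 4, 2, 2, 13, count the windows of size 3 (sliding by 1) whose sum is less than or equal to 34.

9

(4, 10, 13) → sum 27  ≤ 34 ✓
(10, 13, 20) → sum 43
(13, 20, 18) → sum 51
(20, 18, 11) → sum 49
(18, 11, 18) → sum 47
(11, 18, 3) → sum 32  ≤ 34 ✓
(18, 3, 15) → sum 36
(3, 15, 14) → sum 32  ≤ 34 ✓
(15, 14, 3) → sum 32  ≤ 34 ✓
(14, 3, 18) → sum 35
(3, 18, 5) → sum 26  ≤ 34 ✓
(18, 5, 16) → sum 39
(5, 16, 4) → sum 25  ≤ 34 ✓
(16, 4, 2) → sum 22  ≤ 34 ✓
(4, 2, 2) → sum 8  ≤ 34 ✓
(2, 2, 13) → sum 17  ≤ 34 ✓
9 windows satisfy the condition.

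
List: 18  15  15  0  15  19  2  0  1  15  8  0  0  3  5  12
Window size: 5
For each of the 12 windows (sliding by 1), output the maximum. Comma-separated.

18, 19, 19, 19, 19, 19, 15, 15, 15, 15, 8, 12

18 15 15 0 15 → max 18
15 15 0 15 19 → max 19
15 0 15 19 2 → max 19
0 15 19 2 0 → max 19
15 19 2 0 1 → max 19
19 2 0 1 15 → max 19
2 0 1 15 8 → max 15
0 1 15 8 0 → max 15
1 15 8 0 0 → max 15
15 8 0 0 3 → max 15
8 0 0 3 5 → max 8
0 0 3 5 12 → max 12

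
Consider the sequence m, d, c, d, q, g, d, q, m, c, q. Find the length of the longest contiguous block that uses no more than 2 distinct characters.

Extend right; when distinct count exceeds 2, shrink from the left:
add m: window [m] (1 distinct), len 1
add d: window [m, d] (2 distinct), len 2
add c: window [d, c] (2 distinct), len 2
add d: window [d, c, d] (2 distinct), len 3
add q: window [d, q] (2 distinct), len 2
add g: window [q, g] (2 distinct), len 2
add d: window [g, d] (2 distinct), len 2
add q: window [d, q] (2 distinct), len 2
add m: window [q, m] (2 distinct), len 2
add c: window [m, c] (2 distinct), len 2
add q: window [c, q] (2 distinct), len 2
Longest length with ≤2 distinct: 3.

3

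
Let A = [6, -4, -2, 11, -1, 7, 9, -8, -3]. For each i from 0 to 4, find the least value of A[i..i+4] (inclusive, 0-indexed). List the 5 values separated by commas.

-4, -4, -2, -8, -8

[6, -4, -2, 11, -1] → min -4
[-4, -2, 11, -1, 7] → min -4
[-2, 11, -1, 7, 9] → min -2
[11, -1, 7, 9, -8] → min -8
[-1, 7, 9, -8, -3] → min -8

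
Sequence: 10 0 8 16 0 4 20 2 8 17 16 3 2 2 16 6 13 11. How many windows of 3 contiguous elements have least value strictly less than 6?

(10, 0, 8) → min 0  < 6 ✓
(0, 8, 16) → min 0  < 6 ✓
(8, 16, 0) → min 0  < 6 ✓
(16, 0, 4) → min 0  < 6 ✓
(0, 4, 20) → min 0  < 6 ✓
(4, 20, 2) → min 2  < 6 ✓
(20, 2, 8) → min 2  < 6 ✓
(2, 8, 17) → min 2  < 6 ✓
(8, 17, 16) → min 8
(17, 16, 3) → min 3  < 6 ✓
(16, 3, 2) → min 2  < 6 ✓
(3, 2, 2) → min 2  < 6 ✓
(2, 2, 16) → min 2  < 6 ✓
(2, 16, 6) → min 2  < 6 ✓
(16, 6, 13) → min 6
(6, 13, 11) → min 6
13 windows satisfy the condition.

13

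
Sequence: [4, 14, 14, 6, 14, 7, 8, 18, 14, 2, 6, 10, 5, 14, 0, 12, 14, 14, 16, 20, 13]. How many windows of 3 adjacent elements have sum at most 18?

1

4 14 14 → sum 32
14 14 6 → sum 34
14 6 14 → sum 34
6 14 7 → sum 27
14 7 8 → sum 29
7 8 18 → sum 33
8 18 14 → sum 40
18 14 2 → sum 34
14 2 6 → sum 22
2 6 10 → sum 18  ≤ 18 ✓
6 10 5 → sum 21
10 5 14 → sum 29
5 14 0 → sum 19
14 0 12 → sum 26
0 12 14 → sum 26
12 14 14 → sum 40
14 14 16 → sum 44
14 16 20 → sum 50
16 20 13 → sum 49
1 window satisfy the condition.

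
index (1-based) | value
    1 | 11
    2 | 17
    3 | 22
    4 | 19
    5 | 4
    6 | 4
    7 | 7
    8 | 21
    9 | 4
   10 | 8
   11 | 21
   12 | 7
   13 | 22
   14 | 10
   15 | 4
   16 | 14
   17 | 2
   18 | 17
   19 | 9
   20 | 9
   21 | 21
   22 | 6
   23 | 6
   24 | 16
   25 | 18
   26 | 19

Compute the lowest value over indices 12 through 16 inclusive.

4

Elements at indices 12..16: 7, 22, 10, 4, 14
min(7, 22, 10, 4, 14) = 4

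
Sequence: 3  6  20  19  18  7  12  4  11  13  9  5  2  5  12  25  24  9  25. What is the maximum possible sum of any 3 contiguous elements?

Window sums for each of the 17 positions:
(3, 6, 20) → sum 29
(6, 20, 19) → sum 45
(20, 19, 18) → sum 57
(19, 18, 7) → sum 44
(18, 7, 12) → sum 37
(7, 12, 4) → sum 23
(12, 4, 11) → sum 27
(4, 11, 13) → sum 28
(11, 13, 9) → sum 33
(13, 9, 5) → sum 27
(9, 5, 2) → sum 16
(5, 2, 5) → sum 12
(2, 5, 12) → sum 19
(5, 12, 25) → sum 42
(12, 25, 24) → sum 61
(25, 24, 9) → sum 58
(24, 9, 25) → sum 58
Maximum of these is 61.

61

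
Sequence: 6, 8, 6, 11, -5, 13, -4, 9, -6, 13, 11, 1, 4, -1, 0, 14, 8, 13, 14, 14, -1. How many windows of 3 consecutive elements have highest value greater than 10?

6 8 6 → max 8
8 6 11 → max 11  > 10 ✓
6 11 -5 → max 11  > 10 ✓
11 -5 13 → max 13  > 10 ✓
-5 13 -4 → max 13  > 10 ✓
13 -4 9 → max 13  > 10 ✓
-4 9 -6 → max 9
9 -6 13 → max 13  > 10 ✓
-6 13 11 → max 13  > 10 ✓
13 11 1 → max 13  > 10 ✓
11 1 4 → max 11  > 10 ✓
1 4 -1 → max 4
4 -1 0 → max 4
-1 0 14 → max 14  > 10 ✓
0 14 8 → max 14  > 10 ✓
14 8 13 → max 14  > 10 ✓
8 13 14 → max 14  > 10 ✓
13 14 14 → max 14  > 10 ✓
14 14 -1 → max 14  > 10 ✓
15 windows satisfy the condition.

15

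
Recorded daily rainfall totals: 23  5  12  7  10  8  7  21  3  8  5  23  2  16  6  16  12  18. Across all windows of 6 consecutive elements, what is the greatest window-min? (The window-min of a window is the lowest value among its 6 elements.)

7

(23, 5, 12, 7, 10, 8) → min 5
(5, 12, 7, 10, 8, 7) → min 5
(12, 7, 10, 8, 7, 21) → min 7
(7, 10, 8, 7, 21, 3) → min 3
(10, 8, 7, 21, 3, 8) → min 3
(8, 7, 21, 3, 8, 5) → min 3
(7, 21, 3, 8, 5, 23) → min 3
(21, 3, 8, 5, 23, 2) → min 2
(3, 8, 5, 23, 2, 16) → min 2
(8, 5, 23, 2, 16, 6) → min 2
(5, 23, 2, 16, 6, 16) → min 2
(23, 2, 16, 6, 16, 12) → min 2
(2, 16, 6, 16, 12, 18) → min 2
Greatest of these is 7.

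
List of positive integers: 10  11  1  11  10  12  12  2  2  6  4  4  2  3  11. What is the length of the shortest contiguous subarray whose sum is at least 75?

add 10: running sum 10 < 75
add 11: running sum 21 < 75
add 1: running sum 22 < 75
add 11: running sum 33 < 75
add 10: running sum 43 < 75
add 12: running sum 55 < 75
add 12: running sum 67 < 75
add 2: running sum 69 < 75
add 2: running sum 71 < 75
end 9: [10, 11, 1, 11, 10, 12, 12, 2, 2, 6] sum 77, len 10
end 10: [10, 11, 1, 11, 10, 12, 12, 2, 2, 6, 4] sum 81, len 11
end 11: [11, 1, 11, 10, 12, 12, 2, 2, 6, 4, 4] sum 75, len 11
end 12: [11, 1, 11, 10, 12, 12, 2, 2, 6, 4, 4, 2] sum 77, len 12
end 13: [11, 1, 11, 10, 12, 12, 2, 2, 6, 4, 4, 2, 3] sum 80, len 13
end 14: [11, 10, 12, 12, 2, 2, 6, 4, 4, 2, 3, 11] sum 79, len 12
Shortest qualifying length: 10.

10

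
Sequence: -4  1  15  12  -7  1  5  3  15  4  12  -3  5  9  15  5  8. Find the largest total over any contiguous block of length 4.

(-4, 1, 15, 12) → sum 24
(1, 15, 12, -7) → sum 21
(15, 12, -7, 1) → sum 21
(12, -7, 1, 5) → sum 11
(-7, 1, 5, 3) → sum 2
(1, 5, 3, 15) → sum 24
(5, 3, 15, 4) → sum 27
(3, 15, 4, 12) → sum 34
(15, 4, 12, -3) → sum 28
(4, 12, -3, 5) → sum 18
(12, -3, 5, 9) → sum 23
(-3, 5, 9, 15) → sum 26
(5, 9, 15, 5) → sum 34
(9, 15, 5, 8) → sum 37
Largest of these is 37.

37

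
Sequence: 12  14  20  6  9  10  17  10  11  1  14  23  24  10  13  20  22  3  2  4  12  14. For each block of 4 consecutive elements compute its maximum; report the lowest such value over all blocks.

Each size-4 window and its max:
(12, 14, 20, 6) → max 20
(14, 20, 6, 9) → max 20
(20, 6, 9, 10) → max 20
(6, 9, 10, 17) → max 17
(9, 10, 17, 10) → max 17
(10, 17, 10, 11) → max 17
(17, 10, 11, 1) → max 17
(10, 11, 1, 14) → max 14
(11, 1, 14, 23) → max 23
(1, 14, 23, 24) → max 24
(14, 23, 24, 10) → max 24
(23, 24, 10, 13) → max 24
(24, 10, 13, 20) → max 24
(10, 13, 20, 22) → max 22
(13, 20, 22, 3) → max 22
(20, 22, 3, 2) → max 22
(22, 3, 2, 4) → max 22
(3, 2, 4, 12) → max 12
(2, 4, 12, 14) → max 14
Lowest of these is 12.

12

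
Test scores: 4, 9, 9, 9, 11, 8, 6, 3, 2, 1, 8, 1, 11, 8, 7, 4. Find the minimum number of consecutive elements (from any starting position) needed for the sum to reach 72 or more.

12

add 4: running sum 4 < 72
add 9: running sum 13 < 72
add 9: running sum 22 < 72
add 9: running sum 31 < 72
add 11: running sum 42 < 72
add 8: running sum 50 < 72
add 6: running sum 56 < 72
add 3: running sum 59 < 72
add 2: running sum 61 < 72
add 1: running sum 62 < 72
add 8: running sum 70 < 72
add 1: running sum 71 < 72
end 12: [9, 9, 9, 11, 8, 6, 3, 2, 1, 8, 1, 11] sum 78, len 12
end 13: [9, 9, 11, 8, 6, 3, 2, 1, 8, 1, 11, 8] sum 77, len 12
end 14: [9, 11, 8, 6, 3, 2, 1, 8, 1, 11, 8, 7] sum 75, len 12
end 15: [9, 11, 8, 6, 3, 2, 1, 8, 1, 11, 8, 7, 4] sum 79, len 13
Shortest qualifying length: 12.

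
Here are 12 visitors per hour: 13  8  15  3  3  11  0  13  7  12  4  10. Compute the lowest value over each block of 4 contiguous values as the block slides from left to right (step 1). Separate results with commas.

3, 3, 3, 0, 0, 0, 0, 4, 4

Sliding a size-4 window across the 12 values:
[13, 8, 15, 3] → min 3
[8, 15, 3, 3] → min 3
[15, 3, 3, 11] → min 3
[3, 3, 11, 0] → min 0
[3, 11, 0, 13] → min 0
[11, 0, 13, 7] → min 0
[0, 13, 7, 12] → min 0
[13, 7, 12, 4] → min 4
[7, 12, 4, 10] → min 4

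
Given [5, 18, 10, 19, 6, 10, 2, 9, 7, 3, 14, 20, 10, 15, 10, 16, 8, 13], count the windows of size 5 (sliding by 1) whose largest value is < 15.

3

5 18 10 19 6 → max 19
18 10 19 6 10 → max 19
10 19 6 10 2 → max 19
19 6 10 2 9 → max 19
6 10 2 9 7 → max 10  < 15 ✓
10 2 9 7 3 → max 10  < 15 ✓
2 9 7 3 14 → max 14  < 15 ✓
9 7 3 14 20 → max 20
7 3 14 20 10 → max 20
3 14 20 10 15 → max 20
14 20 10 15 10 → max 20
20 10 15 10 16 → max 20
10 15 10 16 8 → max 16
15 10 16 8 13 → max 16
3 windows satisfy the condition.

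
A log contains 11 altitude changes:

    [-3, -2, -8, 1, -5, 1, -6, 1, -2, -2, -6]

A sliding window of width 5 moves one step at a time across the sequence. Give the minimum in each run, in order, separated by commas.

-8, -8, -8, -6, -6, -6, -6

[-3, -2, -8, 1, -5] → min -8
[-2, -8, 1, -5, 1] → min -8
[-8, 1, -5, 1, -6] → min -8
[1, -5, 1, -6, 1] → min -6
[-5, 1, -6, 1, -2] → min -6
[1, -6, 1, -2, -2] → min -6
[-6, 1, -2, -2, -6] → min -6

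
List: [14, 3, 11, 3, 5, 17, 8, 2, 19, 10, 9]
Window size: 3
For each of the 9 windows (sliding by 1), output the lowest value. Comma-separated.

3, 3, 3, 3, 5, 2, 2, 2, 9

(14, 3, 11) → min 3
(3, 11, 3) → min 3
(11, 3, 5) → min 3
(3, 5, 17) → min 3
(5, 17, 8) → min 5
(17, 8, 2) → min 2
(8, 2, 19) → min 2
(2, 19, 10) → min 2
(19, 10, 9) → min 9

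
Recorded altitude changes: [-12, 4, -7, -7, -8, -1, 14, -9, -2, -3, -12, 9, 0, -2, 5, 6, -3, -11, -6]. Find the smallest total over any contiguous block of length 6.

-31

[-12, 4, -7, -7, -8, -1] → sum -31
[4, -7, -7, -8, -1, 14] → sum -5
[-7, -7, -8, -1, 14, -9] → sum -18
[-7, -8, -1, 14, -9, -2] → sum -13
[-8, -1, 14, -9, -2, -3] → sum -9
[-1, 14, -9, -2, -3, -12] → sum -13
[14, -9, -2, -3, -12, 9] → sum -3
[-9, -2, -3, -12, 9, 0] → sum -17
[-2, -3, -12, 9, 0, -2] → sum -10
[-3, -12, 9, 0, -2, 5] → sum -3
[-12, 9, 0, -2, 5, 6] → sum 6
[9, 0, -2, 5, 6, -3] → sum 15
[0, -2, 5, 6, -3, -11] → sum -5
[-2, 5, 6, -3, -11, -6] → sum -11
Smallest of these is -31.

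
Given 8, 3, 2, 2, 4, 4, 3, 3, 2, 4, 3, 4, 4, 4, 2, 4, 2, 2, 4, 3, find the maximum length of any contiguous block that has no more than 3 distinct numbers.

19

Extend right; when distinct count exceeds 3, shrink from the left:
add 8: window [8] (1 distinct), len 1
add 3: window [8, 3] (2 distinct), len 2
add 2: window [8, 3, 2] (3 distinct), len 3
add 2: window [8, 3, 2, 2] (3 distinct), len 4
add 4: window [3, 2, 2, 4] (3 distinct), len 4
add 4: window [3, 2, 2, 4, 4] (3 distinct), len 5
add 3: window [3, 2, 2, 4, 4, 3] (3 distinct), len 6
add 3: window [3, 2, 2, 4, 4, 3, 3] (3 distinct), len 7
add 2: window [3, 2, 2, 4, 4, 3, 3, 2] (3 distinct), len 8
add 4: window [3, 2, 2, 4, 4, 3, 3, 2, 4] (3 distinct), len 9
add 3: window [3, 2, 2, 4, 4, 3, 3, 2, 4, 3] (3 distinct), len 10
add 4: window [3, 2, 2, 4, 4, 3, 3, 2, 4, 3, 4] (3 distinct), len 11
add 4: window [3, 2, 2, 4, 4, 3, 3, 2, 4, 3, 4, 4] (3 distinct), len 12
add 4: window [3, 2, 2, 4, 4, 3, 3, 2, 4, 3, 4, 4, 4] (3 distinct), len 13
add 2: window [3, 2, 2, 4, 4, 3, 3, 2, 4, 3, 4, 4, 4, 2] (3 distinct), len 14
add 4: window [3, 2, 2, 4, 4, 3, 3, 2, 4, 3, 4, 4, 4, 2, 4] (3 distinct), len 15
add 2: window [3, 2, 2, 4, 4, 3, 3, 2, 4, 3, 4, 4, 4, 2, 4, 2] (3 distinct), len 16
add 2: window [3, 2, 2, 4, 4, 3, 3, 2, 4, 3, 4, 4, 4, 2, 4, 2, 2] (3 distinct), len 17
add 4: window [3, 2, 2, 4, 4, 3, 3, 2, 4, 3, 4, 4, 4, 2, 4, 2, 2, 4] (3 distinct), len 18
add 3: window [3, 2, 2, 4, 4, 3, 3, 2, 4, 3, 4, 4, 4, 2, 4, 2, 2, 4, 3] (3 distinct), len 19
Longest length with ≤3 distinct: 19.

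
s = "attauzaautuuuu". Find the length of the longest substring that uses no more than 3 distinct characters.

8

add a: window [a] (1 distinct), len 1
add t: window [a, t] (2 distinct), len 2
add t: window [a, t, t] (2 distinct), len 3
add a: window [a, t, t, a] (2 distinct), len 4
add u: window [a, t, t, a, u] (3 distinct), len 5
add z: window [a, u, z] (3 distinct), len 3
add a: window [a, u, z, a] (3 distinct), len 4
add a: window [a, u, z, a, a] (3 distinct), len 5
add u: window [a, u, z, a, a, u] (3 distinct), len 6
add t: window [a, a, u, t] (3 distinct), len 4
add u: window [a, a, u, t, u] (3 distinct), len 5
add u: window [a, a, u, t, u, u] (3 distinct), len 6
add u: window [a, a, u, t, u, u, u] (3 distinct), len 7
add u: window [a, a, u, t, u, u, u, u] (3 distinct), len 8
Longest length with ≤3 distinct: 8.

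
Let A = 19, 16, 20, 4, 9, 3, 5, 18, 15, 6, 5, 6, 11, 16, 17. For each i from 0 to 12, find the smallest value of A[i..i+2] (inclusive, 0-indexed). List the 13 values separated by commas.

19 16 20 → min 16
16 20 4 → min 4
20 4 9 → min 4
4 9 3 → min 3
9 3 5 → min 3
3 5 18 → min 3
5 18 15 → min 5
18 15 6 → min 6
15 6 5 → min 5
6 5 6 → min 5
5 6 11 → min 5
6 11 16 → min 6
11 16 17 → min 11

16, 4, 4, 3, 3, 3, 5, 6, 5, 5, 5, 6, 11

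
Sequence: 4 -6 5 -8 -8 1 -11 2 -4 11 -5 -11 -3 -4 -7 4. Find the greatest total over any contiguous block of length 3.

9

[4, -6, 5] → sum 3
[-6, 5, -8] → sum -9
[5, -8, -8] → sum -11
[-8, -8, 1] → sum -15
[-8, 1, -11] → sum -18
[1, -11, 2] → sum -8
[-11, 2, -4] → sum -13
[2, -4, 11] → sum 9
[-4, 11, -5] → sum 2
[11, -5, -11] → sum -5
[-5, -11, -3] → sum -19
[-11, -3, -4] → sum -18
[-3, -4, -7] → sum -14
[-4, -7, 4] → sum -7
Greatest of these is 9.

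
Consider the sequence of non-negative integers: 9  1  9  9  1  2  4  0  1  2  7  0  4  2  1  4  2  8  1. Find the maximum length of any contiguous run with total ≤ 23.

Extend to the right; shrink from the left whenever the sum exceeds 23:
add 9: [9] sum 9, len 1
add 1: [9, 1] sum 10, len 2
add 9: [9, 1, 9] sum 19, len 3
add 9: [1, 9, 9] sum 19, len 3
add 1: [1, 9, 9, 1] sum 20, len 4
add 2: [1, 9, 9, 1, 2] sum 22, len 5
add 4: [9, 1, 2, 4] sum 16, len 4
add 0: [9, 1, 2, 4, 0] sum 16, len 5
add 1: [9, 1, 2, 4, 0, 1] sum 17, len 6
add 2: [9, 1, 2, 4, 0, 1, 2] sum 19, len 7
add 7: [1, 2, 4, 0, 1, 2, 7] sum 17, len 7
add 0: [1, 2, 4, 0, 1, 2, 7, 0] sum 17, len 8
add 4: [1, 2, 4, 0, 1, 2, 7, 0, 4] sum 21, len 9
add 2: [1, 2, 4, 0, 1, 2, 7, 0, 4, 2] sum 23, len 10
add 1: [2, 4, 0, 1, 2, 7, 0, 4, 2, 1] sum 23, len 10
add 4: [0, 1, 2, 7, 0, 4, 2, 1, 4] sum 21, len 9
add 2: [0, 1, 2, 7, 0, 4, 2, 1, 4, 2] sum 23, len 10
add 8: [0, 4, 2, 1, 4, 2, 8] sum 21, len 7
add 1: [0, 4, 2, 1, 4, 2, 8, 1] sum 22, len 8
Longest length seen: 10.

10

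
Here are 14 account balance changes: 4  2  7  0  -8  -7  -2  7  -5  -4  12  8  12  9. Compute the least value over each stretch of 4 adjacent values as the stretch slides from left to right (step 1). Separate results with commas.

0, -8, -8, -8, -8, -7, -5, -5, -5, -4, 8

(4, 2, 7, 0) → min 0
(2, 7, 0, -8) → min -8
(7, 0, -8, -7) → min -8
(0, -8, -7, -2) → min -8
(-8, -7, -2, 7) → min -8
(-7, -2, 7, -5) → min -7
(-2, 7, -5, -4) → min -5
(7, -5, -4, 12) → min -5
(-5, -4, 12, 8) → min -5
(-4, 12, 8, 12) → min -4
(12, 8, 12, 9) → min 8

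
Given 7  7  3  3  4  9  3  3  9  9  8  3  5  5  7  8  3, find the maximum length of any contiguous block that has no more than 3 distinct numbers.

add 7: window [7] (1 distinct), len 1
add 7: window [7, 7] (1 distinct), len 2
add 3: window [7, 7, 3] (2 distinct), len 3
add 3: window [7, 7, 3, 3] (2 distinct), len 4
add 4: window [7, 7, 3, 3, 4] (3 distinct), len 5
add 9: window [3, 3, 4, 9] (3 distinct), len 4
add 3: window [3, 3, 4, 9, 3] (3 distinct), len 5
add 3: window [3, 3, 4, 9, 3, 3] (3 distinct), len 6
add 9: window [3, 3, 4, 9, 3, 3, 9] (3 distinct), len 7
add 9: window [3, 3, 4, 9, 3, 3, 9, 9] (3 distinct), len 8
add 8: window [9, 3, 3, 9, 9, 8] (3 distinct), len 6
add 3: window [9, 3, 3, 9, 9, 8, 3] (3 distinct), len 7
add 5: window [8, 3, 5] (3 distinct), len 3
add 5: window [8, 3, 5, 5] (3 distinct), len 4
add 7: window [3, 5, 5, 7] (3 distinct), len 4
add 8: window [5, 5, 7, 8] (3 distinct), len 4
add 3: window [7, 8, 3] (3 distinct), len 3
Longest length with ≤3 distinct: 8.

8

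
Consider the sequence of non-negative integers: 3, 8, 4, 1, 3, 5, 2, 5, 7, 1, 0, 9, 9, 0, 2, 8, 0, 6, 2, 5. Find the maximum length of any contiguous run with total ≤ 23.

7

Extend to the right; shrink from the left whenever the sum exceeds 23:
add 3: [3] sum 3, len 1
add 8: [3, 8] sum 11, len 2
add 4: [3, 8, 4] sum 15, len 3
add 1: [3, 8, 4, 1] sum 16, len 4
add 3: [3, 8, 4, 1, 3] sum 19, len 5
add 5: [8, 4, 1, 3, 5] sum 21, len 5
add 2: [8, 4, 1, 3, 5, 2] sum 23, len 6
add 5: [4, 1, 3, 5, 2, 5] sum 20, len 6
add 7: [1, 3, 5, 2, 5, 7] sum 23, len 6
add 1: [3, 5, 2, 5, 7, 1] sum 23, len 6
add 0: [3, 5, 2, 5, 7, 1, 0] sum 23, len 7
add 9: [5, 7, 1, 0, 9] sum 22, len 5
add 9: [1, 0, 9, 9] sum 19, len 4
add 0: [1, 0, 9, 9, 0] sum 19, len 5
add 2: [1, 0, 9, 9, 0, 2] sum 21, len 6
add 8: [9, 0, 2, 8] sum 19, len 4
add 0: [9, 0, 2, 8, 0] sum 19, len 5
add 6: [0, 2, 8, 0, 6] sum 16, len 5
add 2: [0, 2, 8, 0, 6, 2] sum 18, len 6
add 5: [0, 2, 8, 0, 6, 2, 5] sum 23, len 7
Longest length seen: 7.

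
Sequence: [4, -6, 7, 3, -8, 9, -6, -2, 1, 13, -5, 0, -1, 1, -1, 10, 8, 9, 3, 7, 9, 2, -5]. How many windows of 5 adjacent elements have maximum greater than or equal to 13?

4 -6 7 3 -8 → max 7
-6 7 3 -8 9 → max 9
7 3 -8 9 -6 → max 9
3 -8 9 -6 -2 → max 9
-8 9 -6 -2 1 → max 9
9 -6 -2 1 13 → max 13  ≥ 13 ✓
-6 -2 1 13 -5 → max 13  ≥ 13 ✓
-2 1 13 -5 0 → max 13  ≥ 13 ✓
1 13 -5 0 -1 → max 13  ≥ 13 ✓
13 -5 0 -1 1 → max 13  ≥ 13 ✓
-5 0 -1 1 -1 → max 1
0 -1 1 -1 10 → max 10
-1 1 -1 10 8 → max 10
1 -1 10 8 9 → max 10
-1 10 8 9 3 → max 10
10 8 9 3 7 → max 10
8 9 3 7 9 → max 9
9 3 7 9 2 → max 9
3 7 9 2 -5 → max 9
5 windows satisfy the condition.

5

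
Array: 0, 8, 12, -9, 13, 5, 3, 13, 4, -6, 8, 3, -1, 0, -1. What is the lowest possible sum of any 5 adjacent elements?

(0, 8, 12, -9, 13) → sum 24
(8, 12, -9, 13, 5) → sum 29
(12, -9, 13, 5, 3) → sum 24
(-9, 13, 5, 3, 13) → sum 25
(13, 5, 3, 13, 4) → sum 38
(5, 3, 13, 4, -6) → sum 19
(3, 13, 4, -6, 8) → sum 22
(13, 4, -6, 8, 3) → sum 22
(4, -6, 8, 3, -1) → sum 8
(-6, 8, 3, -1, 0) → sum 4
(8, 3, -1, 0, -1) → sum 9
Lowest of these is 4.

4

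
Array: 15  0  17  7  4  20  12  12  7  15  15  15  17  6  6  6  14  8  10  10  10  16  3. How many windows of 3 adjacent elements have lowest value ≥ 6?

15

[15, 0, 17] → min 0
[0, 17, 7] → min 0
[17, 7, 4] → min 4
[7, 4, 20] → min 4
[4, 20, 12] → min 4
[20, 12, 12] → min 12  ≥ 6 ✓
[12, 12, 7] → min 7  ≥ 6 ✓
[12, 7, 15] → min 7  ≥ 6 ✓
[7, 15, 15] → min 7  ≥ 6 ✓
[15, 15, 15] → min 15  ≥ 6 ✓
[15, 15, 17] → min 15  ≥ 6 ✓
[15, 17, 6] → min 6  ≥ 6 ✓
[17, 6, 6] → min 6  ≥ 6 ✓
[6, 6, 6] → min 6  ≥ 6 ✓
[6, 6, 14] → min 6  ≥ 6 ✓
[6, 14, 8] → min 6  ≥ 6 ✓
[14, 8, 10] → min 8  ≥ 6 ✓
[8, 10, 10] → min 8  ≥ 6 ✓
[10, 10, 10] → min 10  ≥ 6 ✓
[10, 10, 16] → min 10  ≥ 6 ✓
[10, 16, 3] → min 3
15 windows satisfy the condition.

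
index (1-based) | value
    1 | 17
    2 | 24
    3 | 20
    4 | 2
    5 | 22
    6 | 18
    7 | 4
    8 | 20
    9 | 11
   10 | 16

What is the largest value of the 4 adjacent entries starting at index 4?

22

Elements at indices 4..7: 2, 22, 18, 4
max(2, 22, 18, 4) = 22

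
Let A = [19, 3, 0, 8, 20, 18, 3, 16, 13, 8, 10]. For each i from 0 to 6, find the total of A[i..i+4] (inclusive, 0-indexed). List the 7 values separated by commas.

50, 49, 49, 65, 70, 58, 50

Sliding a size-5 window across the 11 values:
19 3 0 8 20 → sum 50
3 0 8 20 18 → sum 49
0 8 20 18 3 → sum 49
8 20 18 3 16 → sum 65
20 18 3 16 13 → sum 70
18 3 16 13 8 → sum 58
3 16 13 8 10 → sum 50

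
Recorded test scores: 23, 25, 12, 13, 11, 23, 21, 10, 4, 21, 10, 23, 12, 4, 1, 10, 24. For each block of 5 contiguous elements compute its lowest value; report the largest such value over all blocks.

11

Window mins for each of the 13 positions:
[23, 25, 12, 13, 11] → min 11
[25, 12, 13, 11, 23] → min 11
[12, 13, 11, 23, 21] → min 11
[13, 11, 23, 21, 10] → min 10
[11, 23, 21, 10, 4] → min 4
[23, 21, 10, 4, 21] → min 4
[21, 10, 4, 21, 10] → min 4
[10, 4, 21, 10, 23] → min 4
[4, 21, 10, 23, 12] → min 4
[21, 10, 23, 12, 4] → min 4
[10, 23, 12, 4, 1] → min 1
[23, 12, 4, 1, 10] → min 1
[12, 4, 1, 10, 24] → min 1
Largest of these is 11.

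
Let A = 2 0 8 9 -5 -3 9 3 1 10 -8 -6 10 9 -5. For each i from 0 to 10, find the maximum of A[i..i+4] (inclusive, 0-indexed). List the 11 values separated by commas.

9, 9, 9, 9, 9, 10, 10, 10, 10, 10, 10

(2, 0, 8, 9, -5) → max 9
(0, 8, 9, -5, -3) → max 9
(8, 9, -5, -3, 9) → max 9
(9, -5, -3, 9, 3) → max 9
(-5, -3, 9, 3, 1) → max 9
(-3, 9, 3, 1, 10) → max 10
(9, 3, 1, 10, -8) → max 10
(3, 1, 10, -8, -6) → max 10
(1, 10, -8, -6, 10) → max 10
(10, -8, -6, 10, 9) → max 10
(-8, -6, 10, 9, -5) → max 10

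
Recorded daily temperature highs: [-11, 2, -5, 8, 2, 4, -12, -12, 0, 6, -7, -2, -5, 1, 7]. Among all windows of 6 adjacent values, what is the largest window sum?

0

-11 2 -5 8 2 4 → sum 0
2 -5 8 2 4 -12 → sum -1
-5 8 2 4 -12 -12 → sum -15
8 2 4 -12 -12 0 → sum -10
2 4 -12 -12 0 6 → sum -12
4 -12 -12 0 6 -7 → sum -21
-12 -12 0 6 -7 -2 → sum -27
-12 0 6 -7 -2 -5 → sum -20
0 6 -7 -2 -5 1 → sum -7
6 -7 -2 -5 1 7 → sum 0
Largest of these is 0.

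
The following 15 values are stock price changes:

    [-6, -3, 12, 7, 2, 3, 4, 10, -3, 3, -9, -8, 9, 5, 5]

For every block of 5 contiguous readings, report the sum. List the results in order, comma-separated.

-6 -3 12 7 2 → sum 12
-3 12 7 2 3 → sum 21
12 7 2 3 4 → sum 28
7 2 3 4 10 → sum 26
2 3 4 10 -3 → sum 16
3 4 10 -3 3 → sum 17
4 10 -3 3 -9 → sum 5
10 -3 3 -9 -8 → sum -7
-3 3 -9 -8 9 → sum -8
3 -9 -8 9 5 → sum 0
-9 -8 9 5 5 → sum 2

12, 21, 28, 26, 16, 17, 5, -7, -8, 0, 2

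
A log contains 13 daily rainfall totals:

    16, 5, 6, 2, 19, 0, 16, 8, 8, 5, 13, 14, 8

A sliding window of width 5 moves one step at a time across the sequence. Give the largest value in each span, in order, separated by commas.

19, 19, 19, 19, 19, 16, 16, 14, 14

16 5 6 2 19 → max 19
5 6 2 19 0 → max 19
6 2 19 0 16 → max 19
2 19 0 16 8 → max 19
19 0 16 8 8 → max 19
0 16 8 8 5 → max 16
16 8 8 5 13 → max 16
8 8 5 13 14 → max 14
8 5 13 14 8 → max 14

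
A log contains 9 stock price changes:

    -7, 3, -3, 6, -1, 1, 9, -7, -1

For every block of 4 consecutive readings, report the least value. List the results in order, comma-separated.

-7, -3, -3, -1, -7, -7

Sliding a size-4 window across the 9 values:
-7 3 -3 6 → min -7
3 -3 6 -1 → min -3
-3 6 -1 1 → min -3
6 -1 1 9 → min -1
-1 1 9 -7 → min -7
1 9 -7 -1 → min -7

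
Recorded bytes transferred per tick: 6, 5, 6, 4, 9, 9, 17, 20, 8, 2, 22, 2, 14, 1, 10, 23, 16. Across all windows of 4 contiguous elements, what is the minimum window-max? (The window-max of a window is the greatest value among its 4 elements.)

Window maxs for each of the 14 positions:
[6, 5, 6, 4] → max 6
[5, 6, 4, 9] → max 9
[6, 4, 9, 9] → max 9
[4, 9, 9, 17] → max 17
[9, 9, 17, 20] → max 20
[9, 17, 20, 8] → max 20
[17, 20, 8, 2] → max 20
[20, 8, 2, 22] → max 22
[8, 2, 22, 2] → max 22
[2, 22, 2, 14] → max 22
[22, 2, 14, 1] → max 22
[2, 14, 1, 10] → max 14
[14, 1, 10, 23] → max 23
[1, 10, 23, 16] → max 23
Minimum of these is 6.

6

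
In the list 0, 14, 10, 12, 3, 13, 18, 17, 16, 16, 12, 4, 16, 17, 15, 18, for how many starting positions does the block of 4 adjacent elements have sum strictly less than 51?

(0, 14, 10, 12) → sum 36  < 51 ✓
(14, 10, 12, 3) → sum 39  < 51 ✓
(10, 12, 3, 13) → sum 38  < 51 ✓
(12, 3, 13, 18) → sum 46  < 51 ✓
(3, 13, 18, 17) → sum 51
(13, 18, 17, 16) → sum 64
(18, 17, 16, 16) → sum 67
(17, 16, 16, 12) → sum 61
(16, 16, 12, 4) → sum 48  < 51 ✓
(16, 12, 4, 16) → sum 48  < 51 ✓
(12, 4, 16, 17) → sum 49  < 51 ✓
(4, 16, 17, 15) → sum 52
(16, 17, 15, 18) → sum 66
7 windows satisfy the condition.

7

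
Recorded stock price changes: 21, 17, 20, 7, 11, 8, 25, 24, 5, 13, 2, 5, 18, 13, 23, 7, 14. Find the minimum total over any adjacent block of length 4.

25

21 17 20 7 → sum 65
17 20 7 11 → sum 55
20 7 11 8 → sum 46
7 11 8 25 → sum 51
11 8 25 24 → sum 68
8 25 24 5 → sum 62
25 24 5 13 → sum 67
24 5 13 2 → sum 44
5 13 2 5 → sum 25
13 2 5 18 → sum 38
2 5 18 13 → sum 38
5 18 13 23 → sum 59
18 13 23 7 → sum 61
13 23 7 14 → sum 57
Minimum of these is 25.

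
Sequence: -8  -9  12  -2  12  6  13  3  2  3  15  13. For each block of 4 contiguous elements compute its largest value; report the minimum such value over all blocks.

[-8, -9, 12, -2] → max 12
[-9, 12, -2, 12] → max 12
[12, -2, 12, 6] → max 12
[-2, 12, 6, 13] → max 13
[12, 6, 13, 3] → max 13
[6, 13, 3, 2] → max 13
[13, 3, 2, 3] → max 13
[3, 2, 3, 15] → max 15
[2, 3, 15, 13] → max 15
Minimum of these is 12.

12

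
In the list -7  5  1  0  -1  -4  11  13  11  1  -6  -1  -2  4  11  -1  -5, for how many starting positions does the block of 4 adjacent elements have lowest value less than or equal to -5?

-7 5 1 0 → min -7  ≤ -5 ✓
5 1 0 -1 → min -1
1 0 -1 -4 → min -4
0 -1 -4 11 → min -4
-1 -4 11 13 → min -4
-4 11 13 11 → min -4
11 13 11 1 → min 1
13 11 1 -6 → min -6  ≤ -5 ✓
11 1 -6 -1 → min -6  ≤ -5 ✓
1 -6 -1 -2 → min -6  ≤ -5 ✓
-6 -1 -2 4 → min -6  ≤ -5 ✓
-1 -2 4 11 → min -2
-2 4 11 -1 → min -2
4 11 -1 -5 → min -5  ≤ -5 ✓
6 windows satisfy the condition.

6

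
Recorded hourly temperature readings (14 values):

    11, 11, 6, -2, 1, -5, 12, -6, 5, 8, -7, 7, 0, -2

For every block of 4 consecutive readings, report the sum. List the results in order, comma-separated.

Sliding a size-4 window across the 14 values:
(11, 11, 6, -2) → sum 26
(11, 6, -2, 1) → sum 16
(6, -2, 1, -5) → sum 0
(-2, 1, -5, 12) → sum 6
(1, -5, 12, -6) → sum 2
(-5, 12, -6, 5) → sum 6
(12, -6, 5, 8) → sum 19
(-6, 5, 8, -7) → sum 0
(5, 8, -7, 7) → sum 13
(8, -7, 7, 0) → sum 8
(-7, 7, 0, -2) → sum -2

26, 16, 0, 6, 2, 6, 19, 0, 13, 8, -2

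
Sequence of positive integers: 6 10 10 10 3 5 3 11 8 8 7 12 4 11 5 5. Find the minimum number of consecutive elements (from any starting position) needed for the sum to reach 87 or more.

Extend right; whenever the sum reaches 87, record the length and shrink from the left:
add 6: running sum 6 < 87
add 10: running sum 16 < 87
add 10: running sum 26 < 87
add 10: running sum 36 < 87
add 3: running sum 39 < 87
add 5: running sum 44 < 87
add 3: running sum 47 < 87
add 11: running sum 58 < 87
add 8: running sum 66 < 87
add 8: running sum 74 < 87
add 7: running sum 81 < 87
end 11: [10, 10, 10, 3, 5, 3, 11, 8, 8, 7, 12] sum 87, len 11
end 12: [10, 10, 10, 3, 5, 3, 11, 8, 8, 7, 12, 4] sum 91, len 12
end 13: [10, 10, 3, 5, 3, 11, 8, 8, 7, 12, 4, 11] sum 92, len 12
end 14: [10, 3, 5, 3, 11, 8, 8, 7, 12, 4, 11, 5] sum 87, len 12
end 15: [10, 3, 5, 3, 11, 8, 8, 7, 12, 4, 11, 5, 5] sum 92, len 13
Shortest qualifying length: 11.

11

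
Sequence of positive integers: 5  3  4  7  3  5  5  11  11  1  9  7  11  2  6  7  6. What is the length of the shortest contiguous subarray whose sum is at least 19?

2

Extend right; whenever the sum reaches 19, record the length and shrink from the left:
add 5: running sum 5 < 19
add 3: running sum 8 < 19
add 4: running sum 12 < 19
end 3: [5, 3, 4, 7] sum 19, len 4
end 4: [5, 3, 4, 7, 3] sum 22, len 5
end 5: [4, 7, 3, 5] sum 19, len 4
end 6: [7, 3, 5, 5] sum 20, len 4
end 7: [5, 5, 11] sum 21, len 3
end 8: [11, 11] sum 22, len 2
end 9: [11, 11, 1] sum 23, len 3
end 10: [11, 1, 9] sum 21, len 3
end 11: [11, 1, 9, 7] sum 28, len 4
end 12: [9, 7, 11] sum 27, len 3
end 13: [7, 11, 2] sum 20, len 3
end 14: [11, 2, 6] sum 19, len 3
end 15: [11, 2, 6, 7] sum 26, len 4
end 16: [6, 7, 6] sum 19, len 3
Shortest qualifying length: 2.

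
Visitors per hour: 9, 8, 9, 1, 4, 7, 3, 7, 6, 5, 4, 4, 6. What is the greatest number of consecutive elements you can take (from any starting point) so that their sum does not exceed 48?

10

add 9: [9] sum 9, len 1
add 8: [9, 8] sum 17, len 2
add 9: [9, 8, 9] sum 26, len 3
add 1: [9, 8, 9, 1] sum 27, len 4
add 4: [9, 8, 9, 1, 4] sum 31, len 5
add 7: [9, 8, 9, 1, 4, 7] sum 38, len 6
add 3: [9, 8, 9, 1, 4, 7, 3] sum 41, len 7
add 7: [9, 8, 9, 1, 4, 7, 3, 7] sum 48, len 8
add 6: [8, 9, 1, 4, 7, 3, 7, 6] sum 45, len 8
add 5: [9, 1, 4, 7, 3, 7, 6, 5] sum 42, len 8
add 4: [9, 1, 4, 7, 3, 7, 6, 5, 4] sum 46, len 9
add 4: [1, 4, 7, 3, 7, 6, 5, 4, 4] sum 41, len 9
add 6: [1, 4, 7, 3, 7, 6, 5, 4, 4, 6] sum 47, len 10
Longest length seen: 10.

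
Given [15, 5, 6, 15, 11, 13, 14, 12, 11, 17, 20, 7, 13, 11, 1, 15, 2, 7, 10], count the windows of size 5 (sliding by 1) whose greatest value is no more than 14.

[15, 5, 6, 15, 11] → max 15
[5, 6, 15, 11, 13] → max 15
[6, 15, 11, 13, 14] → max 15
[15, 11, 13, 14, 12] → max 15
[11, 13, 14, 12, 11] → max 14  ≤ 14 ✓
[13, 14, 12, 11, 17] → max 17
[14, 12, 11, 17, 20] → max 20
[12, 11, 17, 20, 7] → max 20
[11, 17, 20, 7, 13] → max 20
[17, 20, 7, 13, 11] → max 20
[20, 7, 13, 11, 1] → max 20
[7, 13, 11, 1, 15] → max 15
[13, 11, 1, 15, 2] → max 15
[11, 1, 15, 2, 7] → max 15
[1, 15, 2, 7, 10] → max 15
1 window satisfy the condition.

1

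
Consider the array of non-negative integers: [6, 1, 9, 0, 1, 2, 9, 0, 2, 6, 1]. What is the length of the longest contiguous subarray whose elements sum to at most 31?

10

[6] sum 6 len 1
[6, 1] sum 7 len 2
[6, 1, 9] sum 16 len 3
[6, 1, 9, 0] sum 16 len 4
[6, 1, 9, 0, 1] sum 17 len 5
[6, 1, 9, 0, 1, 2] sum 19 len 6
[6, 1, 9, 0, 1, 2, 9] sum 28 len 7
[6, 1, 9, 0, 1, 2, 9, 0] sum 28 len 8
[6, 1, 9, 0, 1, 2, 9, 0, 2] sum 30 len 9
[1, 9, 0, 1, 2, 9, 0, 2, 6] sum 30 len 9
[1, 9, 0, 1, 2, 9, 0, 2, 6, 1] sum 31 len 10
Longest length seen: 10.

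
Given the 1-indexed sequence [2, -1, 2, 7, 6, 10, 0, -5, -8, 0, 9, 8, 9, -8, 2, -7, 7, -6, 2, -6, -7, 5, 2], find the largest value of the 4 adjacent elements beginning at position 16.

7

Elements at indices 16..19: -7, 7, -6, 2
max(-7, 7, -6, 2) = 7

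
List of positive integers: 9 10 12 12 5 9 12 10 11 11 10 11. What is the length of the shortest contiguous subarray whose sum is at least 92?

Extend right; whenever the sum reaches 92, record the length and shrink from the left:
add 9: running sum 9 < 92
add 10: running sum 19 < 92
add 12: running sum 31 < 92
add 12: running sum 43 < 92
add 5: running sum 48 < 92
add 9: running sum 57 < 92
add 12: running sum 69 < 92
add 10: running sum 79 < 92
add 11: running sum 90 < 92
end 9: [10, 12, 12, 5, 9, 12, 10, 11, 11] sum 92, len 9
end 10: [12, 12, 5, 9, 12, 10, 11, 11, 10] sum 92, len 9
end 11: [12, 12, 5, 9, 12, 10, 11, 11, 10, 11] sum 103, len 10
Shortest qualifying length: 9.

9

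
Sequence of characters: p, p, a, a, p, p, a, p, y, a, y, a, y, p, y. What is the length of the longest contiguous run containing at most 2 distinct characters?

add p: window [p] (1 distinct), len 1
add p: window [p, p] (1 distinct), len 2
add a: window [p, p, a] (2 distinct), len 3
add a: window [p, p, a, a] (2 distinct), len 4
add p: window [p, p, a, a, p] (2 distinct), len 5
add p: window [p, p, a, a, p, p] (2 distinct), len 6
add a: window [p, p, a, a, p, p, a] (2 distinct), len 7
add p: window [p, p, a, a, p, p, a, p] (2 distinct), len 8
add y: window [p, y] (2 distinct), len 2
add a: window [y, a] (2 distinct), len 2
add y: window [y, a, y] (2 distinct), len 3
add a: window [y, a, y, a] (2 distinct), len 4
add y: window [y, a, y, a, y] (2 distinct), len 5
add p: window [y, p] (2 distinct), len 2
add y: window [y, p, y] (2 distinct), len 3
Longest length with ≤2 distinct: 8.

8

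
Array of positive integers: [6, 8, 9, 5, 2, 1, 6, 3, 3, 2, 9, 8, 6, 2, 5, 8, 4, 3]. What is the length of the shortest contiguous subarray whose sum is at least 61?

12

Extend right; whenever the sum reaches 61, record the length and shrink from the left:
add 6: running sum 6 < 61
add 8: running sum 14 < 61
add 9: running sum 23 < 61
add 5: running sum 28 < 61
add 2: running sum 30 < 61
add 1: running sum 31 < 61
add 6: running sum 37 < 61
add 3: running sum 40 < 61
add 3: running sum 43 < 61
add 2: running sum 45 < 61
add 9: running sum 54 < 61
add 8: shortest ending here [6, 8, 9, 5, 2, 1, 6, 3, 3, 2, 9, 8] sum 62, len 12
add 6: shortest ending here [8, 9, 5, 2, 1, 6, 3, 3, 2, 9, 8, 6] sum 62, len 12
add 2: shortest ending here [8, 9, 5, 2, 1, 6, 3, 3, 2, 9, 8, 6, 2] sum 64, len 13
add 5: shortest ending here [9, 5, 2, 1, 6, 3, 3, 2, 9, 8, 6, 2, 5] sum 61, len 13
add 8: shortest ending here [9, 5, 2, 1, 6, 3, 3, 2, 9, 8, 6, 2, 5, 8] sum 69, len 14
add 4: shortest ending here [5, 2, 1, 6, 3, 3, 2, 9, 8, 6, 2, 5, 8, 4] sum 64, len 14
add 3: shortest ending here [2, 1, 6, 3, 3, 2, 9, 8, 6, 2, 5, 8, 4, 3] sum 62, len 14
Shortest qualifying length: 12.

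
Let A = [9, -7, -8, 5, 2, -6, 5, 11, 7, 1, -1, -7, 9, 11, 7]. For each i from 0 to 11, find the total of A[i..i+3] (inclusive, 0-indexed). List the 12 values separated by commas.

-1, -8, -7, 6, 12, 17, 24, 18, 0, 2, 12, 20

(9, -7, -8, 5) → sum -1
(-7, -8, 5, 2) → sum -8
(-8, 5, 2, -6) → sum -7
(5, 2, -6, 5) → sum 6
(2, -6, 5, 11) → sum 12
(-6, 5, 11, 7) → sum 17
(5, 11, 7, 1) → sum 24
(11, 7, 1, -1) → sum 18
(7, 1, -1, -7) → sum 0
(1, -1, -7, 9) → sum 2
(-1, -7, 9, 11) → sum 12
(-7, 9, 11, 7) → sum 20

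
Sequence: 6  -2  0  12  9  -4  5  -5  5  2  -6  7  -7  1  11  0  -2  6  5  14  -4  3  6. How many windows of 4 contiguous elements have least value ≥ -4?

[6, -2, 0, 12] → min -2  ≥ -4 ✓
[-2, 0, 12, 9] → min -2  ≥ -4 ✓
[0, 12, 9, -4] → min -4  ≥ -4 ✓
[12, 9, -4, 5] → min -4  ≥ -4 ✓
[9, -4, 5, -5] → min -5
[-4, 5, -5, 5] → min -5
[5, -5, 5, 2] → min -5
[-5, 5, 2, -6] → min -6
[5, 2, -6, 7] → min -6
[2, -6, 7, -7] → min -7
[-6, 7, -7, 1] → min -7
[7, -7, 1, 11] → min -7
[-7, 1, 11, 0] → min -7
[1, 11, 0, -2] → min -2  ≥ -4 ✓
[11, 0, -2, 6] → min -2  ≥ -4 ✓
[0, -2, 6, 5] → min -2  ≥ -4 ✓
[-2, 6, 5, 14] → min -2  ≥ -4 ✓
[6, 5, 14, -4] → min -4  ≥ -4 ✓
[5, 14, -4, 3] → min -4  ≥ -4 ✓
[14, -4, 3, 6] → min -4  ≥ -4 ✓
11 windows satisfy the condition.

11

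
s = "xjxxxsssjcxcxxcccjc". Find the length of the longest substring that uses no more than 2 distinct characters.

8

add x: window [x] (1 distinct), len 1
add j: window [x, j] (2 distinct), len 2
add x: window [x, j, x] (2 distinct), len 3
add x: window [x, j, x, x] (2 distinct), len 4
add x: window [x, j, x, x, x] (2 distinct), len 5
add s: window [x, x, x, s] (2 distinct), len 4
add s: window [x, x, x, s, s] (2 distinct), len 5
add s: window [x, x, x, s, s, s] (2 distinct), len 6
add j: window [s, s, s, j] (2 distinct), len 4
add c: window [j, c] (2 distinct), len 2
add x: window [c, x] (2 distinct), len 2
add c: window [c, x, c] (2 distinct), len 3
add x: window [c, x, c, x] (2 distinct), len 4
add x: window [c, x, c, x, x] (2 distinct), len 5
add c: window [c, x, c, x, x, c] (2 distinct), len 6
add c: window [c, x, c, x, x, c, c] (2 distinct), len 7
add c: window [c, x, c, x, x, c, c, c] (2 distinct), len 8
add j: window [c, c, c, j] (2 distinct), len 4
add c: window [c, c, c, j, c] (2 distinct), len 5
Longest length with ≤2 distinct: 8.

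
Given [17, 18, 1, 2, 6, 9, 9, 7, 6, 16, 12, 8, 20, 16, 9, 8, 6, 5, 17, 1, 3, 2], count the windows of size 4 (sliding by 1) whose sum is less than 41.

[17, 18, 1, 2] → sum 38  < 41 ✓
[18, 1, 2, 6] → sum 27  < 41 ✓
[1, 2, 6, 9] → sum 18  < 41 ✓
[2, 6, 9, 9] → sum 26  < 41 ✓
[6, 9, 9, 7] → sum 31  < 41 ✓
[9, 9, 7, 6] → sum 31  < 41 ✓
[9, 7, 6, 16] → sum 38  < 41 ✓
[7, 6, 16, 12] → sum 41
[6, 16, 12, 8] → sum 42
[16, 12, 8, 20] → sum 56
[12, 8, 20, 16] → sum 56
[8, 20, 16, 9] → sum 53
[20, 16, 9, 8] → sum 53
[16, 9, 8, 6] → sum 39  < 41 ✓
[9, 8, 6, 5] → sum 28  < 41 ✓
[8, 6, 5, 17] → sum 36  < 41 ✓
[6, 5, 17, 1] → sum 29  < 41 ✓
[5, 17, 1, 3] → sum 26  < 41 ✓
[17, 1, 3, 2] → sum 23  < 41 ✓
13 windows satisfy the condition.

13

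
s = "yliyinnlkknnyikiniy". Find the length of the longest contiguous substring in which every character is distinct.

add y: [y] len 1
add l: [y, l] len 2
add i: [y, l, i] len 3
add y (repeat y, move left end past it): [l, i, y] len 3
add i (repeat i, move left end past it): [y, i] len 2
add n: [y, i, n] len 3
add n (repeat n, move left end past it): [n] len 1
add l: [n, l] len 2
add k: [n, l, k] len 3
add k (repeat k, move left end past it): [k] len 1
add n: [k, n] len 2
add n (repeat n, move left end past it): [n] len 1
add y: [n, y] len 2
add i: [n, y, i] len 3
add k: [n, y, i, k] len 4
add i (repeat i, move left end past it): [k, i] len 2
add n: [k, i, n] len 3
add i (repeat i, move left end past it): [n, i] len 2
add y: [n, i, y] len 3
Longest all-distinct length: 4.

4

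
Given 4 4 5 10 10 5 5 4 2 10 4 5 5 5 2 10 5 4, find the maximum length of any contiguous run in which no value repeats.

[4] len 1
[4] len 1
[4, 5] len 2
[4, 5, 10] len 3
[10] len 1
[10, 5] len 2
[5] len 1
[5, 4] len 2
[5, 4, 2] len 3
[5, 4, 2, 10] len 4
[2, 10, 4] len 3
[2, 10, 4, 5] len 4
[5] len 1
[5] len 1
[5, 2] len 2
[5, 2, 10] len 3
[2, 10, 5] len 3
[2, 10, 5, 4] len 4
Longest all-distinct length: 4.

4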